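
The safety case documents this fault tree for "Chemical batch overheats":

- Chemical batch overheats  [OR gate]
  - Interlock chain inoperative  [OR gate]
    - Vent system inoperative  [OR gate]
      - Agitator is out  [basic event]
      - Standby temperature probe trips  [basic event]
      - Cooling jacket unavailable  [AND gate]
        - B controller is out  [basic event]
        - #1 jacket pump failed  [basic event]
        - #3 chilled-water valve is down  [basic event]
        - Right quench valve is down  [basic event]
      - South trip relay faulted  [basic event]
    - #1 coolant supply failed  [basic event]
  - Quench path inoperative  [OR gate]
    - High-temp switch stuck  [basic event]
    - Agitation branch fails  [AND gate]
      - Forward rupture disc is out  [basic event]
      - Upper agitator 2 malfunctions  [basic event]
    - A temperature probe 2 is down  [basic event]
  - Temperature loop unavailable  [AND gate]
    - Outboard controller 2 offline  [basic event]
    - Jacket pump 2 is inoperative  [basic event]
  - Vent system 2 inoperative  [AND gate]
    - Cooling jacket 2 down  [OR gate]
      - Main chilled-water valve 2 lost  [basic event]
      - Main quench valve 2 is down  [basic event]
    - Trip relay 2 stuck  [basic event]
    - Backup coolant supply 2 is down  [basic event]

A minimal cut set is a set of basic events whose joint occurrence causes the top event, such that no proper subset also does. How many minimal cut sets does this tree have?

Cooling jacket unavailable [AND]: one cut set from each child combined → 1 × 1 × 1 × 1 = 1 cut set(s).
Vent system inoperative [OR]: union of children's cut sets → 4 cut set(s).
Interlock chain inoperative [OR]: union of children's cut sets → 5 cut set(s).
Agitation branch fails [AND]: one cut set from each child combined → 1 × 1 = 1 cut set(s).
Quench path inoperative [OR]: union of children's cut sets → 3 cut set(s).
Temperature loop unavailable [AND]: one cut set from each child combined → 1 × 1 = 1 cut set(s).
Cooling jacket 2 down [OR]: union of children's cut sets → 2 cut set(s).
Vent system 2 inoperative [AND]: one cut set from each child combined → 2 × 1 × 1 = 2 cut set(s).
Chemical batch overheats [OR]: union of children's cut sets → 11 cut set(s).

11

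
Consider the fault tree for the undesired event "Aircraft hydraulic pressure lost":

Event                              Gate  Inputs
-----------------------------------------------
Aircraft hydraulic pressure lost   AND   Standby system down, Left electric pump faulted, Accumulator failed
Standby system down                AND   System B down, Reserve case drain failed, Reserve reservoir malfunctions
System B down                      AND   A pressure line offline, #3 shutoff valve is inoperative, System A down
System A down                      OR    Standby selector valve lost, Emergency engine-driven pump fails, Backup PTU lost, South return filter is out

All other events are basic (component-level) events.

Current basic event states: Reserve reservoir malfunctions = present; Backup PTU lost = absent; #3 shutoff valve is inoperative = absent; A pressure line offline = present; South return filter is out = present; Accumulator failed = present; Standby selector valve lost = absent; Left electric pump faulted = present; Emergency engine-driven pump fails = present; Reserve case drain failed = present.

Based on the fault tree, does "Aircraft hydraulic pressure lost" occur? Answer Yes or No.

System A down [OR]: Standby selector valve lost=not, Emergency engine-driven pump fails=occurs, Backup PTU lost=not, South return filter is out=occurs → at least one input occurs → occurs.
System B down [AND]: A pressure line offline=occurs, #3 shutoff valve is inoperative=not, System A down=occurs → not all inputs occur → does not occur.
Standby system down [AND]: System B down=not, Reserve case drain failed=occurs, Reserve reservoir malfunctions=occurs → not all inputs occur → does not occur.
Aircraft hydraulic pressure lost [AND]: Standby system down=not, Left electric pump faulted=occurs, Accumulator failed=occurs → not all inputs occur → does not occur.

No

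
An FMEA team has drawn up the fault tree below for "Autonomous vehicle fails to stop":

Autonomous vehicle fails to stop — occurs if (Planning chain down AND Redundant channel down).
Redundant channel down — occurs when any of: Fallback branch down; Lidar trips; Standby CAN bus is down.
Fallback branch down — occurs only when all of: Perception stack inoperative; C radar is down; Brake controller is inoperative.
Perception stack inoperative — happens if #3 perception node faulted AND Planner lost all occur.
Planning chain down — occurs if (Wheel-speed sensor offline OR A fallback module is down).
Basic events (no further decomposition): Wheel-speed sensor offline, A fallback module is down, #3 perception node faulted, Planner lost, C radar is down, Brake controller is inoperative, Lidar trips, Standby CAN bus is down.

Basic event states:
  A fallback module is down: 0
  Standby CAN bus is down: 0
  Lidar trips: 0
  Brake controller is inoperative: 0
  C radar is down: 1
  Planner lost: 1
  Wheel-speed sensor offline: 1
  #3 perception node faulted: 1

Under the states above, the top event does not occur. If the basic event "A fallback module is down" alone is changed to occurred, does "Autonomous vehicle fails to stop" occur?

Counterfactual: set "A fallback module is down" to occurred.
Planning chain down [OR]: Wheel-speed sensor offline=occurs, A fallback module is down=occurs → at least one input occurs → occurs.
Perception stack inoperative [AND]: #3 perception node faulted=occurs, Planner lost=occurs → all inputs occur → occurs.
Fallback branch down [AND]: Perception stack inoperative=occurs, C radar is down=occurs, Brake controller is inoperative=not → not all inputs occur → does not occur.
Redundant channel down [OR]: Fallback branch down=not, Lidar trips=not, Standby CAN bus is down=not → no input occurs → does not occur.
Autonomous vehicle fails to stop [AND]: Planning chain down=occurs, Redundant channel down=not → not all inputs occur → does not occur.

No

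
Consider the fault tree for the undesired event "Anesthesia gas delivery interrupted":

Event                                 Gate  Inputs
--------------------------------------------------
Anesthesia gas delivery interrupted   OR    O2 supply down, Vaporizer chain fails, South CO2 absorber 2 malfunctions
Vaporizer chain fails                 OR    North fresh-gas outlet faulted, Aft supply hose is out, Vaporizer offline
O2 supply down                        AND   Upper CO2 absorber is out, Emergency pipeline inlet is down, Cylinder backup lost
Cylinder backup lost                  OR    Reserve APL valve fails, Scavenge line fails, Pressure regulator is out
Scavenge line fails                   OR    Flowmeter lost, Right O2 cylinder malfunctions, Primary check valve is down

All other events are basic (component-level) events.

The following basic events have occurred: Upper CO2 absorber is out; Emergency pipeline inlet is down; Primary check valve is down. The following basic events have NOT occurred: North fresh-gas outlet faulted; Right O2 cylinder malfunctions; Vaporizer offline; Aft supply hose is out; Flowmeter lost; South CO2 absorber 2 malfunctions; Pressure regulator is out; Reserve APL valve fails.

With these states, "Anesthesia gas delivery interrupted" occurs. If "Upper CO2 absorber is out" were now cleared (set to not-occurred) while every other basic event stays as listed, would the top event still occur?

Counterfactual: set "Upper CO2 absorber is out" to not occurred.
Scavenge line fails [OR]: Flowmeter lost=not, Right O2 cylinder malfunctions=not, Primary check valve is down=occurs → at least one input occurs → occurs.
Cylinder backup lost [OR]: Reserve APL valve fails=not, Scavenge line fails=occurs, Pressure regulator is out=not → at least one input occurs → occurs.
O2 supply down [AND]: Upper CO2 absorber is out=not, Emergency pipeline inlet is down=occurs, Cylinder backup lost=occurs → not all inputs occur → does not occur.
Vaporizer chain fails [OR]: North fresh-gas outlet faulted=not, Aft supply hose is out=not, Vaporizer offline=not → no input occurs → does not occur.
Anesthesia gas delivery interrupted [OR]: O2 supply down=not, Vaporizer chain fails=not, South CO2 absorber 2 malfunctions=not → no input occurs → does not occur.

No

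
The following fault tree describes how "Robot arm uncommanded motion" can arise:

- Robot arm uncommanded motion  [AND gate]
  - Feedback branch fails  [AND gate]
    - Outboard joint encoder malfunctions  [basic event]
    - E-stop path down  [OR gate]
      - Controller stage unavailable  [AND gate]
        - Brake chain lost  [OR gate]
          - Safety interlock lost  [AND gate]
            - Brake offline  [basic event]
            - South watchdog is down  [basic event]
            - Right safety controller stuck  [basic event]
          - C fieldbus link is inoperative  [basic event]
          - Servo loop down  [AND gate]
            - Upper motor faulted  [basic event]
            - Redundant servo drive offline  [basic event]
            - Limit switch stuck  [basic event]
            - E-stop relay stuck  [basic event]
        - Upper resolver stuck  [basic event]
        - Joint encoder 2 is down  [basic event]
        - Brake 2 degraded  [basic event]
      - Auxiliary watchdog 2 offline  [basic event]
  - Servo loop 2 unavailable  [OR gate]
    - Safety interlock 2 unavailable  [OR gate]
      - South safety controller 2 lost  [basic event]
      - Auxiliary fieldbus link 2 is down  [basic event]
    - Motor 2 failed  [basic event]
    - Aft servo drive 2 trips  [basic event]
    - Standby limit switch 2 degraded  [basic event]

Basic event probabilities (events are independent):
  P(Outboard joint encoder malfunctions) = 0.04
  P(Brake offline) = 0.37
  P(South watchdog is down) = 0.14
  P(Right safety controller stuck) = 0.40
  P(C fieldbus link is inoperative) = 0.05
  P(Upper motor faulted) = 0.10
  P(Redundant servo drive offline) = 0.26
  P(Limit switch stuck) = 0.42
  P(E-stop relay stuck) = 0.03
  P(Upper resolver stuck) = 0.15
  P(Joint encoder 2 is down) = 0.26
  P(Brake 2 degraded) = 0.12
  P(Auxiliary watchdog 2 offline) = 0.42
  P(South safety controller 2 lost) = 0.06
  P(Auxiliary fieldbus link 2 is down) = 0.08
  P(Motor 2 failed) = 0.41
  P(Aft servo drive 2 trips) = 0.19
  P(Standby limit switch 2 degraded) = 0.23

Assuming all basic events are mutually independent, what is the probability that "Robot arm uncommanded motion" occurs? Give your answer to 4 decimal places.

P(Safety interlock lost) [AND] = 0.37 × 0.14 × 0.40 = 0.020720
P(Servo loop down) [AND] = 0.10 × 0.26 × 0.42 × 0.03 = 0.000328
P(Brake chain lost) [OR] = 1 − (1−0.020720) × (1−0.05) × (1−0.000328) = 0.069989
P(Controller stage unavailable) [AND] = 0.069989 × 0.15 × 0.26 × 0.12 = 0.000328
P(E-stop path down) [OR] = 1 − (1−0.000328) × (1−0.42) = 0.420190
P(Feedback branch fails) [AND] = 0.04 × 0.420190 = 0.016808
P(Safety interlock 2 unavailable) [OR] = 1 − (1−0.06) × (1−0.08) = 0.135200
P(Servo loop 2 unavailable) [OR] = 1 − (1−0.135200) × (1−0.41) × (1−0.19) × (1−0.23) = 0.681768
P(Robot arm uncommanded motion) [AND] = 0.016808 × 0.681768 = 0.011459
Rounded to 4 decimal places: P(Robot arm uncommanded motion) ≈ 0.0115.

0.0115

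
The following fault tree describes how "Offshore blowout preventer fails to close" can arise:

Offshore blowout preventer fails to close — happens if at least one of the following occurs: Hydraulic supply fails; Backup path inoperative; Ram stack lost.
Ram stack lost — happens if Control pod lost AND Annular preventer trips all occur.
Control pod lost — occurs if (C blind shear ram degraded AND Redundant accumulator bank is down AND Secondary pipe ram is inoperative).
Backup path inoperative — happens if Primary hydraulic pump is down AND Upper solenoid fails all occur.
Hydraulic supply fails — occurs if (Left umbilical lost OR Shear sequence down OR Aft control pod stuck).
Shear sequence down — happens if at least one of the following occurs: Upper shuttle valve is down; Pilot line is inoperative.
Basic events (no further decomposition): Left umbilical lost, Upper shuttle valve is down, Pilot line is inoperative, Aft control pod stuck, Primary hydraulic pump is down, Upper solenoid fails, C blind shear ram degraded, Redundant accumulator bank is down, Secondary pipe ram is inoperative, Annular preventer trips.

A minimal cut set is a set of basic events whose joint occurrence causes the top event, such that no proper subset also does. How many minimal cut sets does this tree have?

Shear sequence down [OR]: union of children's cut sets → 2 cut set(s).
Hydraulic supply fails [OR]: union of children's cut sets → 4 cut set(s).
Backup path inoperative [AND]: one cut set from each child combined → 1 × 1 = 1 cut set(s).
Control pod lost [AND]: one cut set from each child combined → 1 × 1 × 1 = 1 cut set(s).
Ram stack lost [AND]: one cut set from each child combined → 1 × 1 = 1 cut set(s).
Offshore blowout preventer fails to close [OR]: union of children's cut sets → 6 cut set(s).
Minimal cut sets: {Left umbilical lost}; {Upper shuttle valve is down}; {Pilot line is inoperative}; {Aft control pod stuck}; {Primary hydraulic pump is down, Upper solenoid fails}; {Annular preventer trips, C blind shear ram degraded, Redundant accumulator bank is down, Secondary pipe ram is inoperative}.

6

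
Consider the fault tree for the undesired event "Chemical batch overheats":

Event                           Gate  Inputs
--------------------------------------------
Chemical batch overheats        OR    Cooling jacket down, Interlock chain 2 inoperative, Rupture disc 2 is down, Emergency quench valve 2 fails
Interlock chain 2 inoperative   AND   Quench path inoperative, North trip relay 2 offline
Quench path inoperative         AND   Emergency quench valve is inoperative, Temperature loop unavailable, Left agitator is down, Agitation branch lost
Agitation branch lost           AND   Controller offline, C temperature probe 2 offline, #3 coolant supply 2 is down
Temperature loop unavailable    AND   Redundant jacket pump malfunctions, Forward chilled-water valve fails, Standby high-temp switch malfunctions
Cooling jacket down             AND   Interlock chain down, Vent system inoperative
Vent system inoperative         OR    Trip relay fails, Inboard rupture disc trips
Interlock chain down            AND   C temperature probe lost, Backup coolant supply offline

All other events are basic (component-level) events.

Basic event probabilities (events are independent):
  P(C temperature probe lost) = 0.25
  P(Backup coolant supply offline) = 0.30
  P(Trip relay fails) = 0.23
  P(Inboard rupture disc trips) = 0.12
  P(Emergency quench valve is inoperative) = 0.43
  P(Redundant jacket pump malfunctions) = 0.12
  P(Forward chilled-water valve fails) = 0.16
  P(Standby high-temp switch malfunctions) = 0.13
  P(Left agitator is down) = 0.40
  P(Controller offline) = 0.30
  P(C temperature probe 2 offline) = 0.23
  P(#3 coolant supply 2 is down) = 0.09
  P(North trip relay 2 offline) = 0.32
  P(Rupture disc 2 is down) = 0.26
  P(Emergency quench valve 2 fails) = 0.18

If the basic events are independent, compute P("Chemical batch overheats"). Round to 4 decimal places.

0.4079

P(Interlock chain down) [AND] = 0.25 × 0.30 = 0.075000
P(Vent system inoperative) [OR] = 1 − (1−0.23) × (1−0.12) = 0.322400
P(Cooling jacket down) [AND] = 0.075000 × 0.322400 = 0.024180
P(Temperature loop unavailable) [AND] = 0.12 × 0.16 × 0.13 = 0.002496
P(Agitation branch lost) [AND] = 0.30 × 0.23 × 0.09 = 0.006210
P(Quench path inoperative) [AND] = 0.43 × 0.002496 × 0.40 × 0.006210 = 0.000003
P(Interlock chain 2 inoperative) [AND] = 0.000003 × 0.32 = 0.000001
P(Chemical batch overheats) [OR] = 1 − (1−0.024180) × (1−0.000001) × (1−0.26) × (1−0.18) = 0.407873
Rounded to 4 decimal places: P(Chemical batch overheats) ≈ 0.4079.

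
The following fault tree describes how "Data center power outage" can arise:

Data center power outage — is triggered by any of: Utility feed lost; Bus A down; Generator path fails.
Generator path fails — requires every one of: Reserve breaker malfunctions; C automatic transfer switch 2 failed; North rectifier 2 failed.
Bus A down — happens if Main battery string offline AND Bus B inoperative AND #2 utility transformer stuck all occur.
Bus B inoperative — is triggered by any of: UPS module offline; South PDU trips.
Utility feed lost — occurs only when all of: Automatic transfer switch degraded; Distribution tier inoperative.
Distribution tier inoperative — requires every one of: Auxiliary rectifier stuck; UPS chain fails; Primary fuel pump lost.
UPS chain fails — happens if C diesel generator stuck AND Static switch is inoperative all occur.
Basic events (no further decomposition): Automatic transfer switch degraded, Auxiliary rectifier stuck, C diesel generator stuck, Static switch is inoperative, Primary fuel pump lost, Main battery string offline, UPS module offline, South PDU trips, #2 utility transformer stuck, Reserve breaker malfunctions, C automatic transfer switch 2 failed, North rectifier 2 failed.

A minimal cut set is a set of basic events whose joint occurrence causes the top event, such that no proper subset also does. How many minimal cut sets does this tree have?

4

UPS chain fails [AND]: one cut set from each child combined → 1 × 1 = 1 cut set(s).
Distribution tier inoperative [AND]: one cut set from each child combined → 1 × 1 × 1 = 1 cut set(s).
Utility feed lost [AND]: one cut set from each child combined → 1 × 1 = 1 cut set(s).
Bus B inoperative [OR]: union of children's cut sets → 2 cut set(s).
Bus A down [AND]: one cut set from each child combined → 1 × 2 × 1 = 2 cut set(s).
Generator path fails [AND]: one cut set from each child combined → 1 × 1 × 1 = 1 cut set(s).
Data center power outage [OR]: union of children's cut sets → 4 cut set(s).
Minimal cut sets: {Automatic transfer switch degraded, Auxiliary rectifier stuck, C diesel generator stuck, Primary fuel pump lost, Static switch is inoperative}; {#2 utility transformer stuck, Main battery string offline, UPS module offline}; {#2 utility transformer stuck, Main battery string offline, South PDU trips}; {C automatic transfer switch 2 failed, North rectifier 2 failed, Reserve breaker malfunctions}.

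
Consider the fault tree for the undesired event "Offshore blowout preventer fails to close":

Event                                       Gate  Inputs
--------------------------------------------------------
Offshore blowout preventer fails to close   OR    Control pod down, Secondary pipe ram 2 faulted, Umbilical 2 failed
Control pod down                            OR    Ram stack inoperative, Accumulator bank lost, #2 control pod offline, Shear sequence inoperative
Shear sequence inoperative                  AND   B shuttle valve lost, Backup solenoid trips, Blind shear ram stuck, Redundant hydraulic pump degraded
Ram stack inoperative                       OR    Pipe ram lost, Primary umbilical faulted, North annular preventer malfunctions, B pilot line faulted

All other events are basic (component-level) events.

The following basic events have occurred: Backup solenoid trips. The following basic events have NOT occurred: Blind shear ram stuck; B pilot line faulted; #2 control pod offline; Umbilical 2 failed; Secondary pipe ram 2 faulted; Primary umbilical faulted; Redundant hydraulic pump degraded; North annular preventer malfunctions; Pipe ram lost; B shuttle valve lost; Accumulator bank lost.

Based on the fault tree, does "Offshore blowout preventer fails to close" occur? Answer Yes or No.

Ram stack inoperative [OR]: Pipe ram lost=not, Primary umbilical faulted=not, North annular preventer malfunctions=not, B pilot line faulted=not → no input occurs → does not occur.
Shear sequence inoperative [AND]: B shuttle valve lost=not, Backup solenoid trips=occurs, Blind shear ram stuck=not, Redundant hydraulic pump degraded=not → not all inputs occur → does not occur.
Control pod down [OR]: Ram stack inoperative=not, Accumulator bank lost=not, #2 control pod offline=not, Shear sequence inoperative=not → no input occurs → does not occur.
Offshore blowout preventer fails to close [OR]: Control pod down=not, Secondary pipe ram 2 faulted=not, Umbilical 2 failed=not → no input occurs → does not occur.

No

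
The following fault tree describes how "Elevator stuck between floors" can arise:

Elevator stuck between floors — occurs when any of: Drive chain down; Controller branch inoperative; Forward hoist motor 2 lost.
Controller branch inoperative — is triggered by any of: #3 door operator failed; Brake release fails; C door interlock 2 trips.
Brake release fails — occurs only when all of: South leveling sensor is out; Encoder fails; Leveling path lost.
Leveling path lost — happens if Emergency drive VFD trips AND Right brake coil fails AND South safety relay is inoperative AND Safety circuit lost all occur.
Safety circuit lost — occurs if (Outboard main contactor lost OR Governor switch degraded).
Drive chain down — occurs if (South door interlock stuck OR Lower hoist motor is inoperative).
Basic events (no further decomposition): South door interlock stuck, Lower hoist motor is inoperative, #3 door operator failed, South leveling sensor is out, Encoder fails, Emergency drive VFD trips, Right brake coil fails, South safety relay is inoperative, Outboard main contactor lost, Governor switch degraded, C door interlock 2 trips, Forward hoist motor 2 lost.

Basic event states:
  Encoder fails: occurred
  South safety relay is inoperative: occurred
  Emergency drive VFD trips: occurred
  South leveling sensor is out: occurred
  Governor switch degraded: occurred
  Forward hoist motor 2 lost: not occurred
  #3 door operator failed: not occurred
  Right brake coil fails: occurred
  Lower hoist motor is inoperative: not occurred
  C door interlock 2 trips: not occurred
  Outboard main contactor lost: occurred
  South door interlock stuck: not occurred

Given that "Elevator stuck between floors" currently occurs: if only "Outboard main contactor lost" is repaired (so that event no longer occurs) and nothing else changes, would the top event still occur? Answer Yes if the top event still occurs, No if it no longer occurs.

Counterfactual: set "Outboard main contactor lost" to not occurred.
Drive chain down [OR]: South door interlock stuck=not, Lower hoist motor is inoperative=not → no input occurs → does not occur.
Safety circuit lost [OR]: Outboard main contactor lost=not, Governor switch degraded=occurs → at least one input occurs → occurs.
Leveling path lost [AND]: Emergency drive VFD trips=occurs, Right brake coil fails=occurs, South safety relay is inoperative=occurs, Safety circuit lost=occurs → all inputs occur → occurs.
Brake release fails [AND]: South leveling sensor is out=occurs, Encoder fails=occurs, Leveling path lost=occurs → all inputs occur → occurs.
Controller branch inoperative [OR]: #3 door operator failed=not, Brake release fails=occurs, C door interlock 2 trips=not → at least one input occurs → occurs.
Elevator stuck between floors [OR]: Drive chain down=not, Controller branch inoperative=occurs, Forward hoist motor 2 lost=not → at least one input occurs → occurs.

Yes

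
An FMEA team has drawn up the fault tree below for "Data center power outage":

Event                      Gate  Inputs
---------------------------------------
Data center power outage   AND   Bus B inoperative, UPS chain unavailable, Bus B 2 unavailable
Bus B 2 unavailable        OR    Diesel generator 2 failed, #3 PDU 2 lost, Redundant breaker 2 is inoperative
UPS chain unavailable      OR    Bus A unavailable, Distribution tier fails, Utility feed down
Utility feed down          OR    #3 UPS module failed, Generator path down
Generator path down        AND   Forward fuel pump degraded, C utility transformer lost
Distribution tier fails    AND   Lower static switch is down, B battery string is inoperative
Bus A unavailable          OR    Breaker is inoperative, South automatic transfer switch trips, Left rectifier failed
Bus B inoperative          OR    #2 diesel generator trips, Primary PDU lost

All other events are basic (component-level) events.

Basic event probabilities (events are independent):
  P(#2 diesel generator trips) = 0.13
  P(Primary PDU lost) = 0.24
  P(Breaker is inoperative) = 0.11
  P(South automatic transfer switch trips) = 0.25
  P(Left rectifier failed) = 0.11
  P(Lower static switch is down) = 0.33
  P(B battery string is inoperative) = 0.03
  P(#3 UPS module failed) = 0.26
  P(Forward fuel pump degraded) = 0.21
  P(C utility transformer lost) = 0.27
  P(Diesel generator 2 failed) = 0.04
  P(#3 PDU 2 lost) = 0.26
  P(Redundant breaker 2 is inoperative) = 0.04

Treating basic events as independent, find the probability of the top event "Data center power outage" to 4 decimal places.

0.0635

P(Bus B inoperative) [OR] = 1 − (1−0.13) × (1−0.24) = 0.338800
P(Bus A unavailable) [OR] = 1 − (1−0.11) × (1−0.25) × (1−0.11) = 0.405925
P(Distribution tier fails) [AND] = 0.33 × 0.03 = 0.009900
P(Generator path down) [AND] = 0.21 × 0.27 = 0.056700
P(Utility feed down) [OR] = 1 − (1−0.26) × (1−0.056700) = 0.301958
P(UPS chain unavailable) [OR] = 1 − (1−0.405925) × (1−0.009900) × (1−0.301958) = 0.589416
P(Bus B 2 unavailable) [OR] = 1 − (1−0.04) × (1−0.26) × (1−0.04) = 0.318016
P(Data center power outage) [AND] = 0.338800 × 0.589416 × 0.318016 = 0.063506
Rounded to 4 decimal places: P(Data center power outage) ≈ 0.0635.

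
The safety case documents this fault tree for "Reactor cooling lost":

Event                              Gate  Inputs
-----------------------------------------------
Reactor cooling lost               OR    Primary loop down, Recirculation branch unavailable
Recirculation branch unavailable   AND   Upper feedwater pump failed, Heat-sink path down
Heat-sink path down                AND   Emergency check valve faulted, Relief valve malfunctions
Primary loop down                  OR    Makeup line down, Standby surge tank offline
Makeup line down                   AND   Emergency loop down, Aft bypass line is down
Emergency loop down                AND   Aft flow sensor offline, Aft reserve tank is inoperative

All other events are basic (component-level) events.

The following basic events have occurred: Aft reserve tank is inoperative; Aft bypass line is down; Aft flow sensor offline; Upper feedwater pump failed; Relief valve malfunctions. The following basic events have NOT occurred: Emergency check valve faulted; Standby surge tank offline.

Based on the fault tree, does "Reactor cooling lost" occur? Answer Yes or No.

Yes

Emergency loop down [AND]: Aft flow sensor offline=occurs, Aft reserve tank is inoperative=occurs → all inputs occur → occurs.
Makeup line down [AND]: Emergency loop down=occurs, Aft bypass line is down=occurs → all inputs occur → occurs.
Primary loop down [OR]: Makeup line down=occurs, Standby surge tank offline=not → at least one input occurs → occurs.
Heat-sink path down [AND]: Emergency check valve faulted=not, Relief valve malfunctions=occurs → not all inputs occur → does not occur.
Recirculation branch unavailable [AND]: Upper feedwater pump failed=occurs, Heat-sink path down=not → not all inputs occur → does not occur.
Reactor cooling lost [OR]: Primary loop down=occurs, Recirculation branch unavailable=not → at least one input occurs → occurs.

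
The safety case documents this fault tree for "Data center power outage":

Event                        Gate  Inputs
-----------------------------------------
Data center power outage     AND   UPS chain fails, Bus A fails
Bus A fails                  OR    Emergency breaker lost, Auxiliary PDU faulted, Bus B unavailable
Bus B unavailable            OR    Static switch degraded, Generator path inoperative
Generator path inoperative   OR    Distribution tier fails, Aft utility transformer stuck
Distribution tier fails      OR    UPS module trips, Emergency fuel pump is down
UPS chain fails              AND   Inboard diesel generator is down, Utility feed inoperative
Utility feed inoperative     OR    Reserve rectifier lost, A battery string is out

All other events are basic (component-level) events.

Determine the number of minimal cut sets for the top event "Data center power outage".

12

Utility feed inoperative [OR]: union of children's cut sets → 2 cut set(s).
UPS chain fails [AND]: one cut set from each child combined → 1 × 2 = 2 cut set(s).
Distribution tier fails [OR]: union of children's cut sets → 2 cut set(s).
Generator path inoperative [OR]: union of children's cut sets → 3 cut set(s).
Bus B unavailable [OR]: union of children's cut sets → 4 cut set(s).
Bus A fails [OR]: union of children's cut sets → 6 cut set(s).
Data center power outage [AND]: one cut set from each child combined → 2 × 6 = 12 cut set(s).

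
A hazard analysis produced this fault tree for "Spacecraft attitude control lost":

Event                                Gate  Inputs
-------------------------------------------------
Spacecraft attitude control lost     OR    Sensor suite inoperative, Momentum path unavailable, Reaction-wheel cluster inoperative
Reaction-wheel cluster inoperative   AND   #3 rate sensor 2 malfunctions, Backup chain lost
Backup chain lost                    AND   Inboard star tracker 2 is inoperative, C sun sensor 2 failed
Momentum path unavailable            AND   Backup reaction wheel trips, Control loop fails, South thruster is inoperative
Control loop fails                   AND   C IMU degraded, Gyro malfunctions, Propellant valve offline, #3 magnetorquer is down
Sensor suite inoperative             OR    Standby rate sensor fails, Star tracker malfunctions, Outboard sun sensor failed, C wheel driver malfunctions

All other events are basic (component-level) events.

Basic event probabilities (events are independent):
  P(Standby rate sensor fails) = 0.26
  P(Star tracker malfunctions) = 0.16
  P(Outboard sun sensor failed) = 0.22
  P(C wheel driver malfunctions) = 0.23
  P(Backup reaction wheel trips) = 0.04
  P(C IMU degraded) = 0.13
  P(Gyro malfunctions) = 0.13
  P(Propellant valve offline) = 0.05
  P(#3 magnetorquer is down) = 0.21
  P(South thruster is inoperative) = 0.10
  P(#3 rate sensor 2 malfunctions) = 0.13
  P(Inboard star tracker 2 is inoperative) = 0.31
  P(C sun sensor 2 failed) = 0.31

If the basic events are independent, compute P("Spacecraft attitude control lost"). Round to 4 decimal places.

P(Sensor suite inoperative) [OR] = 1 − (1−0.26) × (1−0.16) × (1−0.22) × (1−0.23) = 0.626667
P(Control loop fails) [AND] = 0.13 × 0.13 × 0.05 × 0.21 = 0.000177
P(Momentum path unavailable) [AND] = 0.04 × 0.000177 × 0.10 = 0.000001
P(Backup chain lost) [AND] = 0.31 × 0.31 = 0.096100
P(Reaction-wheel cluster inoperative) [AND] = 0.13 × 0.096100 = 0.012493
P(Spacecraft attitude control lost) [OR] = 1 − (1−0.626667) × (1−0.000001) × (1−0.012493) = 0.631331
Rounded to 4 decimal places: P(Spacecraft attitude control lost) ≈ 0.6313.

0.6313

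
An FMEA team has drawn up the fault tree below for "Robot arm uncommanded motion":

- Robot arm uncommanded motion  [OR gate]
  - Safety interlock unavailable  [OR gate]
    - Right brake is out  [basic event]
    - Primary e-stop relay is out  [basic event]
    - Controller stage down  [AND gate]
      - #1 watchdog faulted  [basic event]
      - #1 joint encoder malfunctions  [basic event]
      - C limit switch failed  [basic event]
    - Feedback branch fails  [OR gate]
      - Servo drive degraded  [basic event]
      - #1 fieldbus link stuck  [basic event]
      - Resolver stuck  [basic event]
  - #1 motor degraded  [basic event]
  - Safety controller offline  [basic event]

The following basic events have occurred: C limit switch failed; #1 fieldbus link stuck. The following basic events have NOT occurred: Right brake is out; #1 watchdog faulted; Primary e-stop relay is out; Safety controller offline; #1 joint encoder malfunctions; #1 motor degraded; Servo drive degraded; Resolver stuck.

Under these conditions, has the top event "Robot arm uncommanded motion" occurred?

Yes

Controller stage down [AND]: #1 watchdog faulted=not, #1 joint encoder malfunctions=not, C limit switch failed=occurs → not all inputs occur → does not occur.
Feedback branch fails [OR]: Servo drive degraded=not, #1 fieldbus link stuck=occurs, Resolver stuck=not → at least one input occurs → occurs.
Safety interlock unavailable [OR]: Right brake is out=not, Primary e-stop relay is out=not, Controller stage down=not, Feedback branch fails=occurs → at least one input occurs → occurs.
Robot arm uncommanded motion [OR]: Safety interlock unavailable=occurs, #1 motor degraded=not, Safety controller offline=not → at least one input occurs → occurs.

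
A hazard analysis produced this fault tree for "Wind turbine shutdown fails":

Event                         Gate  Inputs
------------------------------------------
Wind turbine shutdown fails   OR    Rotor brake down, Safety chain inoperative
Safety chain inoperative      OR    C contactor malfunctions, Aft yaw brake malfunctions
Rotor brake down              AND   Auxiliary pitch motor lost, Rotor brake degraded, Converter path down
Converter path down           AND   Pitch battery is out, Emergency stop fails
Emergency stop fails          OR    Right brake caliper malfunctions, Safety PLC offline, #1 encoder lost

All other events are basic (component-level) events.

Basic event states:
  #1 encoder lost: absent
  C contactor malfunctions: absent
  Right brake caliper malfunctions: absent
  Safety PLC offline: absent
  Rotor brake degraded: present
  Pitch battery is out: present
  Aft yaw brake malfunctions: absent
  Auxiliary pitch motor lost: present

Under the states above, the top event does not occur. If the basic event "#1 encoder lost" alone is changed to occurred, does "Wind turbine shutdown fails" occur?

Counterfactual: set "#1 encoder lost" to occurred.
Emergency stop fails [OR]: Right brake caliper malfunctions=not, Safety PLC offline=not, #1 encoder lost=occurs → at least one input occurs → occurs.
Converter path down [AND]: Pitch battery is out=occurs, Emergency stop fails=occurs → all inputs occur → occurs.
Rotor brake down [AND]: Auxiliary pitch motor lost=occurs, Rotor brake degraded=occurs, Converter path down=occurs → all inputs occur → occurs.
Safety chain inoperative [OR]: C contactor malfunctions=not, Aft yaw brake malfunctions=not → no input occurs → does not occur.
Wind turbine shutdown fails [OR]: Rotor brake down=occurs, Safety chain inoperative=not → at least one input occurs → occurs.

Yes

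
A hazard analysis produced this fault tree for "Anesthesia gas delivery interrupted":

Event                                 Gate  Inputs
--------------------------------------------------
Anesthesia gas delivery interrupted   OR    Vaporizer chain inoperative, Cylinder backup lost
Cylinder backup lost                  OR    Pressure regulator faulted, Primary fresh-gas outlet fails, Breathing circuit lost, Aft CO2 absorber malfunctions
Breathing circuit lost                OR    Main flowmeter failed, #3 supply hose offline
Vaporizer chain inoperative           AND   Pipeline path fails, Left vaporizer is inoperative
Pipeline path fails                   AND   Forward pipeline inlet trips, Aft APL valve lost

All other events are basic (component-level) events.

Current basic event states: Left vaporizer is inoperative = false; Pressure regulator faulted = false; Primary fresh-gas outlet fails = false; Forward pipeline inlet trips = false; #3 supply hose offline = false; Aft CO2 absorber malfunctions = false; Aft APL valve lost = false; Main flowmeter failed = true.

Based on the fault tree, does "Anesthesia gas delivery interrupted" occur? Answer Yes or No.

Pipeline path fails [AND]: Forward pipeline inlet trips=not, Aft APL valve lost=not → not all inputs occur → does not occur.
Vaporizer chain inoperative [AND]: Pipeline path fails=not, Left vaporizer is inoperative=not → not all inputs occur → does not occur.
Breathing circuit lost [OR]: Main flowmeter failed=occurs, #3 supply hose offline=not → at least one input occurs → occurs.
Cylinder backup lost [OR]: Pressure regulator faulted=not, Primary fresh-gas outlet fails=not, Breathing circuit lost=occurs, Aft CO2 absorber malfunctions=not → at least one input occurs → occurs.
Anesthesia gas delivery interrupted [OR]: Vaporizer chain inoperative=not, Cylinder backup lost=occurs → at least one input occurs → occurs.

Yes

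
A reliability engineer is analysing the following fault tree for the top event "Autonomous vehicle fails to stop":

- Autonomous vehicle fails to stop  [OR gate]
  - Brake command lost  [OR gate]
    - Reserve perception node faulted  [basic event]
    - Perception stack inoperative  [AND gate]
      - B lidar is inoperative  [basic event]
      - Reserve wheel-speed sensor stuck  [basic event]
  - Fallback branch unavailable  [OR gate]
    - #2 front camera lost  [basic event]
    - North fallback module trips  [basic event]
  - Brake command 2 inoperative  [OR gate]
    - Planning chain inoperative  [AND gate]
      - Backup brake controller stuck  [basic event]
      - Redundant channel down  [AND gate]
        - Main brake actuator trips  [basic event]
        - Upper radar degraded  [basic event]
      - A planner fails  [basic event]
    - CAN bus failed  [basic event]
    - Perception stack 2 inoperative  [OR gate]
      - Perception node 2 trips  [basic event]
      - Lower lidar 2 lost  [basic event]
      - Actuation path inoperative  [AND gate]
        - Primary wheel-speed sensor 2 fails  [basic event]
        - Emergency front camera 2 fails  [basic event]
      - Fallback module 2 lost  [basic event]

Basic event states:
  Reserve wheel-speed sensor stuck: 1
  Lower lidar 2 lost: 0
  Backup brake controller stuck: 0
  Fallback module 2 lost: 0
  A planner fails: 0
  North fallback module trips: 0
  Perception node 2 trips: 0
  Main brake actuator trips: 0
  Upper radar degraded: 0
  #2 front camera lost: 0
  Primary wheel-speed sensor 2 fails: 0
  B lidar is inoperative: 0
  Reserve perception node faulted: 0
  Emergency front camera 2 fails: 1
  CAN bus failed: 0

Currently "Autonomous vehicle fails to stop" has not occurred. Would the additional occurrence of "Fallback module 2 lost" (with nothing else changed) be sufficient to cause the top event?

Counterfactual: set "Fallback module 2 lost" to occurred.
Perception stack inoperative [AND]: B lidar is inoperative=not, Reserve wheel-speed sensor stuck=occurs → not all inputs occur → does not occur.
Brake command lost [OR]: Reserve perception node faulted=not, Perception stack inoperative=not → no input occurs → does not occur.
Fallback branch unavailable [OR]: #2 front camera lost=not, North fallback module trips=not → no input occurs → does not occur.
Redundant channel down [AND]: Main brake actuator trips=not, Upper radar degraded=not → not all inputs occur → does not occur.
Planning chain inoperative [AND]: Backup brake controller stuck=not, Redundant channel down=not, A planner fails=not → not all inputs occur → does not occur.
Actuation path inoperative [AND]: Primary wheel-speed sensor 2 fails=not, Emergency front camera 2 fails=occurs → not all inputs occur → does not occur.
Perception stack 2 inoperative [OR]: Perception node 2 trips=not, Lower lidar 2 lost=not, Actuation path inoperative=not, Fallback module 2 lost=occurs → at least one input occurs → occurs.
Brake command 2 inoperative [OR]: Planning chain inoperative=not, CAN bus failed=not, Perception stack 2 inoperative=occurs → at least one input occurs → occurs.
Autonomous vehicle fails to stop [OR]: Brake command lost=not, Fallback branch unavailable=not, Brake command 2 inoperative=occurs → at least one input occurs → occurs.

Yes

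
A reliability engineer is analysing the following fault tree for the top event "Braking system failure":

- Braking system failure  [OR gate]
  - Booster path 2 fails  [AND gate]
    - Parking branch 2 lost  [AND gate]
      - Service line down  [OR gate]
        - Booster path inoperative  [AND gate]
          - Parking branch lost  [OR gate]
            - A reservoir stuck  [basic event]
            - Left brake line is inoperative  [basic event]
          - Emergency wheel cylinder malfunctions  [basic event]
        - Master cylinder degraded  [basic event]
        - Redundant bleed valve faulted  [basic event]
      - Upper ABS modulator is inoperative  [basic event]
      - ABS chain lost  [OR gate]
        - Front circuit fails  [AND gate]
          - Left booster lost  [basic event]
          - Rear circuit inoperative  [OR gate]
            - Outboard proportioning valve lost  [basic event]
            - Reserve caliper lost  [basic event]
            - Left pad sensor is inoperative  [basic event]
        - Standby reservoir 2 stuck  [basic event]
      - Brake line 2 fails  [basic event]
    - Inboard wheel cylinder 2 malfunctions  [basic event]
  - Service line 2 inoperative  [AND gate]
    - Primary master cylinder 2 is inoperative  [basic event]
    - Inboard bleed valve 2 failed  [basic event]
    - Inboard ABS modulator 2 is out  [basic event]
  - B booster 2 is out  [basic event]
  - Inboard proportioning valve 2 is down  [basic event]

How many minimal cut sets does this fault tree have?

19

Parking branch lost [OR]: union of children's cut sets → 2 cut set(s).
Booster path inoperative [AND]: one cut set from each child combined → 2 × 1 = 2 cut set(s).
Service line down [OR]: union of children's cut sets → 4 cut set(s).
Rear circuit inoperative [OR]: union of children's cut sets → 3 cut set(s).
Front circuit fails [AND]: one cut set from each child combined → 1 × 3 = 3 cut set(s).
ABS chain lost [OR]: union of children's cut sets → 4 cut set(s).
Parking branch 2 lost [AND]: one cut set from each child combined → 4 × 1 × 4 × 1 = 16 cut set(s).
Booster path 2 fails [AND]: one cut set from each child combined → 16 × 1 = 16 cut set(s).
Service line 2 inoperative [AND]: one cut set from each child combined → 1 × 1 × 1 = 1 cut set(s).
Braking system failure [OR]: union of children's cut sets → 19 cut set(s).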